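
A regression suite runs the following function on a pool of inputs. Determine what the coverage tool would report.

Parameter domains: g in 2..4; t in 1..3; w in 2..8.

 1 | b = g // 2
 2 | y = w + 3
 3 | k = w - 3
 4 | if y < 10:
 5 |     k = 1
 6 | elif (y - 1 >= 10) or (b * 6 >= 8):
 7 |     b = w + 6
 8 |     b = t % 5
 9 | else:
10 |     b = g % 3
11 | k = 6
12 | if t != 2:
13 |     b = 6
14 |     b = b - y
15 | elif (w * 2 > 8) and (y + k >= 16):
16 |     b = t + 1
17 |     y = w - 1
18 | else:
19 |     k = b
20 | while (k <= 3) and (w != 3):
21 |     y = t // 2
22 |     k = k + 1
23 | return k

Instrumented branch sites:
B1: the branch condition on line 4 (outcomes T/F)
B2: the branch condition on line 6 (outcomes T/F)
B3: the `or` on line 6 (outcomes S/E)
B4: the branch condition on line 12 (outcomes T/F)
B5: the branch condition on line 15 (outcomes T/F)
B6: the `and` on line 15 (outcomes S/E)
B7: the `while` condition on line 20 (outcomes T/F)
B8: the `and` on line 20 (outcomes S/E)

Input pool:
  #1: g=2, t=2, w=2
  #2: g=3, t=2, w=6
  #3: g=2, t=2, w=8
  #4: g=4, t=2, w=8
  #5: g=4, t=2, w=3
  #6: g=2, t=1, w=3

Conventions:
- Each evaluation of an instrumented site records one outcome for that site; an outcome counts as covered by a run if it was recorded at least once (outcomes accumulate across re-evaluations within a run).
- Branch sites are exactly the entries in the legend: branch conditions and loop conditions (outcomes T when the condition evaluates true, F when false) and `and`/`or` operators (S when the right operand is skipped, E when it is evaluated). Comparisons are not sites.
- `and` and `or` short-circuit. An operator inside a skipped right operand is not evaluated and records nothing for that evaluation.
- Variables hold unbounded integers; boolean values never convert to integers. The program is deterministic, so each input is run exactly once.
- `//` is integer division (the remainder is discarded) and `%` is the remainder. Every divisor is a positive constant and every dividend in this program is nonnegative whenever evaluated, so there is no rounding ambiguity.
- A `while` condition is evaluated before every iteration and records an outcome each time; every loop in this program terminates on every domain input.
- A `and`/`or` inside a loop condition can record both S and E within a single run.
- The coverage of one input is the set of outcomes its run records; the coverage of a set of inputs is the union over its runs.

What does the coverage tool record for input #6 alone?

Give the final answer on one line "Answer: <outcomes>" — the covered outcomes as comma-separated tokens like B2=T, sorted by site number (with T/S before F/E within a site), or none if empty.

Event log for input #6 (g=2, t=1, w=3):
  B1->T, B4->T, B8->S, B7->F
distinct outcomes covered: B1=T, B4=T, B7=F, B8=S

Answer: B1=T, B4=T, B7=F, B8=S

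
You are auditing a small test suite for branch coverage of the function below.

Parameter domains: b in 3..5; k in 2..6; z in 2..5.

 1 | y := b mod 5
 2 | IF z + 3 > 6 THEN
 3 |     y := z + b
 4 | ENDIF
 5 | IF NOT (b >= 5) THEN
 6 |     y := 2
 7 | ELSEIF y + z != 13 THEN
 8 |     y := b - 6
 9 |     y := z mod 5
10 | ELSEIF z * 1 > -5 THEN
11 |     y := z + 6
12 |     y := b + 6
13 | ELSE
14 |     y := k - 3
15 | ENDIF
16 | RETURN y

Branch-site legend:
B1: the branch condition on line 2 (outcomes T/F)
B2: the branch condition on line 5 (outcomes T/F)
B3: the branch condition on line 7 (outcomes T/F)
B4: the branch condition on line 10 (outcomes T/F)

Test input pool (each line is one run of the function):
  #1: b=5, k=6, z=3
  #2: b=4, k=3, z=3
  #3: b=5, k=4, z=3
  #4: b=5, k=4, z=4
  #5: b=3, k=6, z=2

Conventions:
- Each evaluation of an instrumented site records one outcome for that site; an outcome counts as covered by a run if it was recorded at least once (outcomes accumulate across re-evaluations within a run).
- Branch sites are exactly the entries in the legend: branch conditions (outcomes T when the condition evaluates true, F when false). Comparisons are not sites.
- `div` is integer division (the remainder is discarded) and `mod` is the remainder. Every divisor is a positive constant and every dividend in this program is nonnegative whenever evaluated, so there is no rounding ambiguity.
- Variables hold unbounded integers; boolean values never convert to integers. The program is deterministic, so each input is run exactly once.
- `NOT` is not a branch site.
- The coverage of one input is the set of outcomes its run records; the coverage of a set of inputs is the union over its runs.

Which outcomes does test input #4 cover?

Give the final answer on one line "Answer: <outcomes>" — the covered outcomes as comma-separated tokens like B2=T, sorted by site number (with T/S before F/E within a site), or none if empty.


Event log for input #4 (b=5, k=4, z=4):
  B1->T, B2->F, B3->F, B4->T
collecting distinct outcomes: B1=T, B2=F, B3=F, B4=T
Answer: B1=T, B2=F, B3=F, B4=T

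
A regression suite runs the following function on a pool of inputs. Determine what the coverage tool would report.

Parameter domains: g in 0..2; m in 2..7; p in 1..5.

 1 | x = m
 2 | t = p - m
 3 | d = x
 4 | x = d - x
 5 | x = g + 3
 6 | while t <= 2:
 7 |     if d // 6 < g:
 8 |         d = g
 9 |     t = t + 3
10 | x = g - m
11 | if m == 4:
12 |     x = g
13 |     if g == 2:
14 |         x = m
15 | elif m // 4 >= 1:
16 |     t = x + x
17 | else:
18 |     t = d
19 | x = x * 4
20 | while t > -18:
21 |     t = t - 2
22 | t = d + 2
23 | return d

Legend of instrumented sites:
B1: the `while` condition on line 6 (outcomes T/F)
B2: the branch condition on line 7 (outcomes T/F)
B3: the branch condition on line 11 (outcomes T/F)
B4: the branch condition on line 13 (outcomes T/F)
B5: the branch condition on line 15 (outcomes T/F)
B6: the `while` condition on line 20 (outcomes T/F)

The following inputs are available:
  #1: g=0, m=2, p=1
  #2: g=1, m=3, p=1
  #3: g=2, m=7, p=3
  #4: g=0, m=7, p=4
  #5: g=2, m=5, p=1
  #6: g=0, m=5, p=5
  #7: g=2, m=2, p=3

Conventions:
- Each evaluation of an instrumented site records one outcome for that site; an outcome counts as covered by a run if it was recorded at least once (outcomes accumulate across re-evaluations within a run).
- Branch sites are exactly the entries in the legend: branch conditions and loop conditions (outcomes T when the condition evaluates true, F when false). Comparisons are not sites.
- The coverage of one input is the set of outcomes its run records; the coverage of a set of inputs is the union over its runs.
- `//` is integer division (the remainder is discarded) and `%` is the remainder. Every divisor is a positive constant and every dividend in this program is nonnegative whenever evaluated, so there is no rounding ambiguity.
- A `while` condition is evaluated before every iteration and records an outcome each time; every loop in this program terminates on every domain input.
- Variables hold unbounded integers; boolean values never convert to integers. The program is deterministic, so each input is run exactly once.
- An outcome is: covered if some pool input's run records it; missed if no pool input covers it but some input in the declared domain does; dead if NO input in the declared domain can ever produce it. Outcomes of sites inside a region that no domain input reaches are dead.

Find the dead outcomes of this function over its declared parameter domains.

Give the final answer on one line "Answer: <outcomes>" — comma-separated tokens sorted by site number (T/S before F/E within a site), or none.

checking every outcome against all 90 domain inputs:
  reachable outcomes have witnesses, e.g. B1=T (e.g. g=0, m=2, p=1), B1=F (e.g. g=0, m=2, p=1), B2=T (e.g. g=1, m=2, p=1), B2=F (e.g. g=0, m=2, p=1)

Answer: none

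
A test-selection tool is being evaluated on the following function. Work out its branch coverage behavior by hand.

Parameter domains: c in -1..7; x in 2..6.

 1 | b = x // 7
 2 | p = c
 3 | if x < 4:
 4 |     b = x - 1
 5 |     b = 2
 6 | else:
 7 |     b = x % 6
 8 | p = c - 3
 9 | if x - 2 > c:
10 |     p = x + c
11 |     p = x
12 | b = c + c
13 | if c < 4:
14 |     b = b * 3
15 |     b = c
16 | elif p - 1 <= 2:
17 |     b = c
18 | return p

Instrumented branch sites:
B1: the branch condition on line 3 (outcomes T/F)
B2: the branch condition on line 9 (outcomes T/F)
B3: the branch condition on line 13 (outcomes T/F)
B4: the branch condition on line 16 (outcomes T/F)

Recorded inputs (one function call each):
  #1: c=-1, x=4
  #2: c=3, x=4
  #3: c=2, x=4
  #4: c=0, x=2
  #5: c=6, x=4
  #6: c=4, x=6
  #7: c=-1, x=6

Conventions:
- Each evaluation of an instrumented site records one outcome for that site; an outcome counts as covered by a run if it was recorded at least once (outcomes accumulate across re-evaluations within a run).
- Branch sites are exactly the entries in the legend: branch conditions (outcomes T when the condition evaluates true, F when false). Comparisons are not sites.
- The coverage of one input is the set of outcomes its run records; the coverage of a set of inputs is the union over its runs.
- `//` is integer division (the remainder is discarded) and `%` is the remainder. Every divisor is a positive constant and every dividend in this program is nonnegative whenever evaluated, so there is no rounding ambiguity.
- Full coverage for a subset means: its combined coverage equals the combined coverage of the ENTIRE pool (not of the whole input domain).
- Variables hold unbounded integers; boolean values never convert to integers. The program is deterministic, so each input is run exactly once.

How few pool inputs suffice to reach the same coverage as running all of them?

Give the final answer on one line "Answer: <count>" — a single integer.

run #1 (c=-1, x=4) runs B1->F, B2->T, B3->T; records B1=F, B2=T, B3=T
run #2 (c=3, x=4) runs B1->F, B2->F, B3->T; records B1=F, B2=F, B3=T
run #3 (c=2, x=4) runs B1->F, B2->F, B3->T; records B1=F, B2=F, B3=T
run #4 (c=0, x=2) runs B1->T, B2->F, B3->T; records B1=T, B2=F, B3=T
run #5 (c=6, x=4) runs B1->F, B2->F, B3->F, B4->T; records B1=F, B2=F, B3=F, B4=T
run #6 (c=4, x=6) runs B1->F, B2->F, B3->F, B4->T; records B1=F, B2=F, B3=F, B4=T
run #7 (c=-1, x=6) runs B1->F, B2->T, B3->T; records B1=F, B2=T, B3=T
together the pool reaches 7 outcomes: B1=T, B1=F, B2=T, B2=F, B3=T, B3=F, B4=T
every size-1 subset falls short of the 7 outcomes (best: 4/7)
every size-2 subset falls short of the 7 outcomes (best: 6/7)
inputs {1, 4, 5} (size 3) cover everything; no size-3 subset with a lexicographically smaller index list covers all 7

Answer: 3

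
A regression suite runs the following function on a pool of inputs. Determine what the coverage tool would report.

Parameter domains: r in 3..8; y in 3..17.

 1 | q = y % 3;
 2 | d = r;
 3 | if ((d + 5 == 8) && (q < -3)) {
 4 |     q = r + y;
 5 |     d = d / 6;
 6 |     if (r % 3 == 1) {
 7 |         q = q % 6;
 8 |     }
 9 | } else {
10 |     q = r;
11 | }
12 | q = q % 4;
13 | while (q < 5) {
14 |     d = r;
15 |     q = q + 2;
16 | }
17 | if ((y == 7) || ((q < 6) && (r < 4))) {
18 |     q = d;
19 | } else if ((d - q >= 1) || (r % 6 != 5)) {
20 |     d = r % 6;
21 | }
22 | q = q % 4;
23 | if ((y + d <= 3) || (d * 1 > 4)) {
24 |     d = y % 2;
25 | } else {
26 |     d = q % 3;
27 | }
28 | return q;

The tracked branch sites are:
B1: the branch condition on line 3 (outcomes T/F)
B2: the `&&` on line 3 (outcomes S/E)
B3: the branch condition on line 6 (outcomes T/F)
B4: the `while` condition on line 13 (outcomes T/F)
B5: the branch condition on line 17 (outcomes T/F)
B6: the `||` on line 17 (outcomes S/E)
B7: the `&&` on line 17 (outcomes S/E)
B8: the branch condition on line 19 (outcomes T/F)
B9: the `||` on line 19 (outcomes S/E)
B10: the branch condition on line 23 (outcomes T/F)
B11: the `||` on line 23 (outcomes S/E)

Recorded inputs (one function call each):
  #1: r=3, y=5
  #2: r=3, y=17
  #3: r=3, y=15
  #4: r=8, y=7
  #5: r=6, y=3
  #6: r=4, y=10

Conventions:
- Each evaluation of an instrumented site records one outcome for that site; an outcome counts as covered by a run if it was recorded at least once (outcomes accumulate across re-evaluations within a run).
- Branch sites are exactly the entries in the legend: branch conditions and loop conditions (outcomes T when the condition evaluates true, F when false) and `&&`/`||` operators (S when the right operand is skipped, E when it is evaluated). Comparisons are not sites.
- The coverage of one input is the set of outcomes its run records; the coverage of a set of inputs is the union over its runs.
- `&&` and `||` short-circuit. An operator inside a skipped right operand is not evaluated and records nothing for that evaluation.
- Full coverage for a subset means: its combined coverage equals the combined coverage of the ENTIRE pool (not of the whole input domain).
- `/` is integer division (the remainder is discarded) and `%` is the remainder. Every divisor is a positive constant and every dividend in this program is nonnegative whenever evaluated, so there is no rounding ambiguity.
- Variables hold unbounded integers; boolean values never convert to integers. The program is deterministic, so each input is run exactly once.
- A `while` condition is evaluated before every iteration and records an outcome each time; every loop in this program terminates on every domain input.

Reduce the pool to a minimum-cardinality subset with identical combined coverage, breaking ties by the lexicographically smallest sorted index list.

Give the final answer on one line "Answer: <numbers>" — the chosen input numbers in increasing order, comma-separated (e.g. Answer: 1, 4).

input #1 (r=3, y=5): events B2->E, B1->F, B4->T, B4->F, B6->E, B7->E, B5->T, B11->E, B10->F; covers B1=F, B2=E, B4=T, B4=F, B5=T, B6=E, B7=E, B10=F, B11=E
input #2 (r=3, y=17): events B2->E, B1->F, B4->T, B4->F, B6->E, B7->E, B5->T, B11->E, B10->F; covers B1=F, B2=E, B4=T, B4=F, B5=T, B6=E, B7=E, B10=F, B11=E
input #3 (r=3, y=15): events B2->E, B1->F, B4->T, B4->F, B6->E, B7->E, B5->T, B11->E, B10->F; covers B1=F, B2=E, B4=T, B4=F, B5=T, B6=E, B7=E, B10=F, B11=E
input #4 (r=8, y=7): events B2->S, B1->F, B4->T, B4->T, B4->T, B4->F, B6->S, B5->T, B11->E, B10->T; covers B1=F, B2=S, B4=T, B4=F, B5=T, B6=S, B10=T, B11=E
input #5 (r=6, y=3): events B2->S, B1->F, B4->T, B4->T, B4->F, B6->E, B7->S, B5->F, B9->E, B8->T, B11->S, B10->T; covers B1=F, B2=S, B4=T, B4=F, B5=F, B6=E, B7=S, B8=T, B9=E, B10=T, B11=S
input #6 (r=4, y=10): events B2->S, B1->F, B4->T, B4->T, B4->T, B4->F, B6->E, B7->S, B5->F, B9->E, B8->T, B11->E, B10->F; covers B1=F, B2=S, B4=T, B4=F, B5=F, B6=E, B7=S, B8=T, B9=E, B10=F, B11=E
pool-wide coverage (17 outcomes): B1=F, B2=S, B2=E, B4=T, B4=F, B5=T, B5=F, B6=S, B6=E, B7=S, B7=E, B8=T, B9=E, B10=T, B10=F, B11=S, B11=E
every size-1 subset falls short of the 17 outcomes (best: 11/17)
every size-2 subset falls short of the 17 outcomes (best: 16/17)
inputs {1, 4, 5} (size 3) cover everything; no size-3 subset with a lexicographically smaller index list covers all 17

Answer: 1, 4, 5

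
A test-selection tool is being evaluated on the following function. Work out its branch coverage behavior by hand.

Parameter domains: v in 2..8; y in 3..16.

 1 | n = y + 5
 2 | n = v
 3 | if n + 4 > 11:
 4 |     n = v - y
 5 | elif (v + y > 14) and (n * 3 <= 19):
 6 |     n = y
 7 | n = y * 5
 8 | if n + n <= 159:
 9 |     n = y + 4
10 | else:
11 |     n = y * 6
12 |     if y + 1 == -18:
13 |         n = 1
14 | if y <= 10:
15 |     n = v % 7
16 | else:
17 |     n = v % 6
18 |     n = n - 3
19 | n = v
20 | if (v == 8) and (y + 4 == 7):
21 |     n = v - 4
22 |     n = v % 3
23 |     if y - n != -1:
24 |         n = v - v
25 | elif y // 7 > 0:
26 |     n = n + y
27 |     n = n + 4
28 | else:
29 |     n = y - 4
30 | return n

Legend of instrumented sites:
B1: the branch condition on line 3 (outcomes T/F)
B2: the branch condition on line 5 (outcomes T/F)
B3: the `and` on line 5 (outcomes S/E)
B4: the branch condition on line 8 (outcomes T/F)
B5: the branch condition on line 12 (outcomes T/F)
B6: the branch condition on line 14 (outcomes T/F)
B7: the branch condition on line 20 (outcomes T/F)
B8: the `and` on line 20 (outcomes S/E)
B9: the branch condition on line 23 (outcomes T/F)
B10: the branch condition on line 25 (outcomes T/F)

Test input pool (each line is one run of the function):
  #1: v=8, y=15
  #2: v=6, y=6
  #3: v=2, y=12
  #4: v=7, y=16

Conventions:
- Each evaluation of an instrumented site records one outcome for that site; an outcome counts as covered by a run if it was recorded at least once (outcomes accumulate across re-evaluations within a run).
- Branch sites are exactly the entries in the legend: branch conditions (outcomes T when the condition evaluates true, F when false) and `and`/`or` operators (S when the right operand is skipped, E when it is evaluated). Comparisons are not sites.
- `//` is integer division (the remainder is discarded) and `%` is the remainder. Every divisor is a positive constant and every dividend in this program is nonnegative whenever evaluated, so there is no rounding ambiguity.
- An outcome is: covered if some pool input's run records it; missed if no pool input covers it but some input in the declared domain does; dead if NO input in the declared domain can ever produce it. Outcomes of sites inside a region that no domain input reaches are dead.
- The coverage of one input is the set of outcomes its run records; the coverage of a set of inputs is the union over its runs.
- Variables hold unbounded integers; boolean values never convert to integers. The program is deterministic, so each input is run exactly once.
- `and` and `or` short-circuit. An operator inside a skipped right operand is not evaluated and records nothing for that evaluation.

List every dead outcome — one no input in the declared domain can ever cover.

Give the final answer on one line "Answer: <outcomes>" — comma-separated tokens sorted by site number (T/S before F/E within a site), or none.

checking every outcome against all 98 domain inputs:
  B5=T: zero occurrences over every domain input -> dead
  B9=F: zero occurrences over every domain input -> dead
  reachable outcomes have witnesses, e.g. B1=T (e.g. v=8, y=3), B1=F (e.g. v=2, y=3), B2=T (e.g. v=2, y=13), B2=F (e.g. v=2, y=3)

Answer: B5=T, B9=F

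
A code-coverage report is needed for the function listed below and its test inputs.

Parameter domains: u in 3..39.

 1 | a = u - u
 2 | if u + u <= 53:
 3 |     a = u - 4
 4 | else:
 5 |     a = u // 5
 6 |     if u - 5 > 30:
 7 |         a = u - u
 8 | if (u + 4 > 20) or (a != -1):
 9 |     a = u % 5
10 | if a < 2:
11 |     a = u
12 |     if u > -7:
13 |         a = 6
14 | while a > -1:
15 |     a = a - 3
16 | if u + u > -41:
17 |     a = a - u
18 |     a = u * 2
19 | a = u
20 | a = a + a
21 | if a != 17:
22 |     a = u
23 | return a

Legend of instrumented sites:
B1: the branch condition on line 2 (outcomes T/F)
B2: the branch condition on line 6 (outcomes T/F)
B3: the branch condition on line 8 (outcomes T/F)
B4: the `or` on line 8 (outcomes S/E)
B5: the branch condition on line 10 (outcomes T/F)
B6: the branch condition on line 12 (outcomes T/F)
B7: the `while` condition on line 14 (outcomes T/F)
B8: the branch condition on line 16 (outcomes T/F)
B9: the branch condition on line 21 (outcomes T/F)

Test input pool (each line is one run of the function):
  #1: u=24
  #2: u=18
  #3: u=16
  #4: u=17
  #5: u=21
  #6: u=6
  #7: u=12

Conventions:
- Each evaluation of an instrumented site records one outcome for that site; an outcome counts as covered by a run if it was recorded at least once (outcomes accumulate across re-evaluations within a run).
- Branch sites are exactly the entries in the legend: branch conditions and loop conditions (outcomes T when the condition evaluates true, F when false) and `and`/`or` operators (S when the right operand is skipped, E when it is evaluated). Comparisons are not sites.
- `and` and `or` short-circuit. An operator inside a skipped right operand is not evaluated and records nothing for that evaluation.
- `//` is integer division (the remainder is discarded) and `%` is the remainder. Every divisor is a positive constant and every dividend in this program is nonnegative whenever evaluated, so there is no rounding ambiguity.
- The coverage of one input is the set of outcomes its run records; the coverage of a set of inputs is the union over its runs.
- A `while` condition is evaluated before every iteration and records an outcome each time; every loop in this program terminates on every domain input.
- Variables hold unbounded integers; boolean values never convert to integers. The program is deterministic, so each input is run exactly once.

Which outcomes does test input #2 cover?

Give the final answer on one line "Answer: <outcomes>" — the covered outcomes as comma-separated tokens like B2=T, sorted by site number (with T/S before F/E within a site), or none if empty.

Tracing the run of input #2 (u=18):
  B1->T, B4->S, B3->T, B5->F, B7->T, B7->T, B7->F, B8->T, B9->T
deduplicating events, the covered set is: B1=T, B3=T, B4=S, B5=F, B7=T, B7=F, B8=T, B9=T

Answer: B1=T, B3=T, B4=S, B5=F, B7=T, B7=F, B8=T, B9=T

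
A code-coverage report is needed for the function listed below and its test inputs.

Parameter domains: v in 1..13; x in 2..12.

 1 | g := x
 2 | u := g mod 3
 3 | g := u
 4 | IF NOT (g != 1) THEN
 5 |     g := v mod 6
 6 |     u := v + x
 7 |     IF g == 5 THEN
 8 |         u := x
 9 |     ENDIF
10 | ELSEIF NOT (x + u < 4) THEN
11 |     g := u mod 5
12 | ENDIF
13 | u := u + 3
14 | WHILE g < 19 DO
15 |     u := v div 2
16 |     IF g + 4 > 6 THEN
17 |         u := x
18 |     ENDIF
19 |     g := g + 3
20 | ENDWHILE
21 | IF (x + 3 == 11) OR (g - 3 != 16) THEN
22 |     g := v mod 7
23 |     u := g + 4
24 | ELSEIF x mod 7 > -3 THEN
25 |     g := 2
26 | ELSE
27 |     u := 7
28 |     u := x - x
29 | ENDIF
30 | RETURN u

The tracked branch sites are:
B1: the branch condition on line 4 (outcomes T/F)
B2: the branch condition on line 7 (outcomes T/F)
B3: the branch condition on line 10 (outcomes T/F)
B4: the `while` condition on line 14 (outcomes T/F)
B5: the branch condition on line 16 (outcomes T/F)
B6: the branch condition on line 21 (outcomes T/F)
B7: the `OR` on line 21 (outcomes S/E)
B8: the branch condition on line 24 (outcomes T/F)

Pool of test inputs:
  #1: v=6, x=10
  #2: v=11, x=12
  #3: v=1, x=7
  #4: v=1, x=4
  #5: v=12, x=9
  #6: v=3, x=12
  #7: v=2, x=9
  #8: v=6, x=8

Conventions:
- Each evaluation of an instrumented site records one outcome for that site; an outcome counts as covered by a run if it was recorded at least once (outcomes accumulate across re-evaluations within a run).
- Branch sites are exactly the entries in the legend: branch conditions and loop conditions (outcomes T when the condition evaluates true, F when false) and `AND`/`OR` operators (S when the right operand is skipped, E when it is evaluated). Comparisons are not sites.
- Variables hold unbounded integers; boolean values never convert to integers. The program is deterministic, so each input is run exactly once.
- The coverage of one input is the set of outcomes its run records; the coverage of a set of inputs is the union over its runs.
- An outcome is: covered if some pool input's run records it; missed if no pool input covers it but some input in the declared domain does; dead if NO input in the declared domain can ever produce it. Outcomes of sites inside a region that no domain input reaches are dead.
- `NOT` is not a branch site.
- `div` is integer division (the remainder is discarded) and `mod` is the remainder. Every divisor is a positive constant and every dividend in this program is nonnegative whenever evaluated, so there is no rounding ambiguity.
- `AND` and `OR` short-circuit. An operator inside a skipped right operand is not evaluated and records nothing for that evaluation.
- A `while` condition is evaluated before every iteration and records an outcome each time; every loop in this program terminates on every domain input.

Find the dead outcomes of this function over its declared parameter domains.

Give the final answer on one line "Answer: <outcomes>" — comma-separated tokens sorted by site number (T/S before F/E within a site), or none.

running all 143 domain inputs and tallying outcomes:
  B8=F: never recorded by any domain input -> dead
  reachable outcomes have witnesses, e.g. B1=T (e.g. v=1, x=4), B1=F (e.g. v=1, x=2), B2=T (e.g. v=5, x=4), B2=F (e.g. v=1, x=4)

Answer: B8=F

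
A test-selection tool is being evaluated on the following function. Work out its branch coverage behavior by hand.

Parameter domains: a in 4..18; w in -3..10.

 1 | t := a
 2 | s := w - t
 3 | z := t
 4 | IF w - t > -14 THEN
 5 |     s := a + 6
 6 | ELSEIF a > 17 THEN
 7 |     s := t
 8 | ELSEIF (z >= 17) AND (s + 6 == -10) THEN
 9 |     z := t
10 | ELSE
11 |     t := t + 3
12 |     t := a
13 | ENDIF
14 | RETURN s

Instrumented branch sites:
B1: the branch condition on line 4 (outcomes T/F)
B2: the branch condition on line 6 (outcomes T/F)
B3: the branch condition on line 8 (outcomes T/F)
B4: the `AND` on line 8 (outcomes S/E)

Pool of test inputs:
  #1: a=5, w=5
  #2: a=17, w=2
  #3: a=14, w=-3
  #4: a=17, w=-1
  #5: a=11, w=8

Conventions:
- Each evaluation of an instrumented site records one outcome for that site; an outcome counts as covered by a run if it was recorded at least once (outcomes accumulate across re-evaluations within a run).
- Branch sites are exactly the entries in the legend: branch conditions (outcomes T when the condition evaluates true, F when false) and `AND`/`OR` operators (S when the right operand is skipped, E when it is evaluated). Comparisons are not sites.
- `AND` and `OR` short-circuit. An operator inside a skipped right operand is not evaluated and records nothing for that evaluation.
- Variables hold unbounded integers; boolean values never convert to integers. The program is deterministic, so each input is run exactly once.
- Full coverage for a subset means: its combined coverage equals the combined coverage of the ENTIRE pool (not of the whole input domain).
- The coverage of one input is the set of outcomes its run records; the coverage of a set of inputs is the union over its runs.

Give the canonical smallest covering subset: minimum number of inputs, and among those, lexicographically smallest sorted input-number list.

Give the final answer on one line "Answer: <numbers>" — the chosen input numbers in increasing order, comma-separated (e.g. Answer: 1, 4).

run #1 (a=5, w=5) records B1=T
run #2 (a=17, w=2) records B1=F, B2=F, B3=F, B4=E
run #3 (a=14, w=-3) records B1=F, B2=F, B3=F, B4=S
run #4 (a=17, w=-1) records B1=F, B2=F, B3=F, B4=E
run #5 (a=11, w=8) records B1=T
union over all inputs: B1=T, B1=F, B2=F, B3=F, B4=S, B4=E (6 outcomes)
size 1 is not enough: best union over all size-1 subsets is 4/6
size 2 is not enough: best union over all size-2 subsets is 5/6
the canonical winner is {1, 2, 3}: size 3, full 6-outcome coverage, earliest index list among size-3 covers

Answer: 1, 2, 3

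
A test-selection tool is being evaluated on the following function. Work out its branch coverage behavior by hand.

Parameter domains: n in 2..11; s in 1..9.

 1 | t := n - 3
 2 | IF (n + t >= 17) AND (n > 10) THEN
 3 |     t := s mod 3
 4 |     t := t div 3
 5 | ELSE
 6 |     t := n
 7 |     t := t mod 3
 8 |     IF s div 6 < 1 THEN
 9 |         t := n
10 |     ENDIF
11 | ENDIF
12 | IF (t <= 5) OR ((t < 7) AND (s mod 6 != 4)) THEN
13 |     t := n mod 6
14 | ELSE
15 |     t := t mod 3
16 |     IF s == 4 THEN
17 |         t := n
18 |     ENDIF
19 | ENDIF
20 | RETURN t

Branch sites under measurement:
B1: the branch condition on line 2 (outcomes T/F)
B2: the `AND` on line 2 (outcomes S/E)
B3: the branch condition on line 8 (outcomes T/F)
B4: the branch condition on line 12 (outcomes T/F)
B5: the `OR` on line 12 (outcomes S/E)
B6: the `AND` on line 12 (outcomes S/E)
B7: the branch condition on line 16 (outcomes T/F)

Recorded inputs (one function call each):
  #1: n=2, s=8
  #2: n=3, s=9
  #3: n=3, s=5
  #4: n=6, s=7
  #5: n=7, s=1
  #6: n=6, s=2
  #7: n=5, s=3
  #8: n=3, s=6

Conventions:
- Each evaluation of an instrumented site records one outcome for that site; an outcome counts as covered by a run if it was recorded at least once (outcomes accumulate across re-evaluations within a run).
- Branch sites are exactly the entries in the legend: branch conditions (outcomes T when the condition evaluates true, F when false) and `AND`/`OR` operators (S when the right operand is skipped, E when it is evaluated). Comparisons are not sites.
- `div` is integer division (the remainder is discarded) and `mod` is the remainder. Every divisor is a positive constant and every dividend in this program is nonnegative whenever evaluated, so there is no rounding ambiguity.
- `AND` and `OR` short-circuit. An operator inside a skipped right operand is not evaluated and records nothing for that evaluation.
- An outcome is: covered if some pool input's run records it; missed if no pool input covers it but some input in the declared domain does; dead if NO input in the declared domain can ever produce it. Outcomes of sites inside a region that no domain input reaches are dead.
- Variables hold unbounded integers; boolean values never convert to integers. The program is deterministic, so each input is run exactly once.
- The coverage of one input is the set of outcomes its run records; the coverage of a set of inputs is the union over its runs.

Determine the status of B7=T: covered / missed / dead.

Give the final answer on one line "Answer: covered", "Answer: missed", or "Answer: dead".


no pool input records B7=T
but domain input (n=6, s=4) does record it -> reachable, so missed
Answer: missed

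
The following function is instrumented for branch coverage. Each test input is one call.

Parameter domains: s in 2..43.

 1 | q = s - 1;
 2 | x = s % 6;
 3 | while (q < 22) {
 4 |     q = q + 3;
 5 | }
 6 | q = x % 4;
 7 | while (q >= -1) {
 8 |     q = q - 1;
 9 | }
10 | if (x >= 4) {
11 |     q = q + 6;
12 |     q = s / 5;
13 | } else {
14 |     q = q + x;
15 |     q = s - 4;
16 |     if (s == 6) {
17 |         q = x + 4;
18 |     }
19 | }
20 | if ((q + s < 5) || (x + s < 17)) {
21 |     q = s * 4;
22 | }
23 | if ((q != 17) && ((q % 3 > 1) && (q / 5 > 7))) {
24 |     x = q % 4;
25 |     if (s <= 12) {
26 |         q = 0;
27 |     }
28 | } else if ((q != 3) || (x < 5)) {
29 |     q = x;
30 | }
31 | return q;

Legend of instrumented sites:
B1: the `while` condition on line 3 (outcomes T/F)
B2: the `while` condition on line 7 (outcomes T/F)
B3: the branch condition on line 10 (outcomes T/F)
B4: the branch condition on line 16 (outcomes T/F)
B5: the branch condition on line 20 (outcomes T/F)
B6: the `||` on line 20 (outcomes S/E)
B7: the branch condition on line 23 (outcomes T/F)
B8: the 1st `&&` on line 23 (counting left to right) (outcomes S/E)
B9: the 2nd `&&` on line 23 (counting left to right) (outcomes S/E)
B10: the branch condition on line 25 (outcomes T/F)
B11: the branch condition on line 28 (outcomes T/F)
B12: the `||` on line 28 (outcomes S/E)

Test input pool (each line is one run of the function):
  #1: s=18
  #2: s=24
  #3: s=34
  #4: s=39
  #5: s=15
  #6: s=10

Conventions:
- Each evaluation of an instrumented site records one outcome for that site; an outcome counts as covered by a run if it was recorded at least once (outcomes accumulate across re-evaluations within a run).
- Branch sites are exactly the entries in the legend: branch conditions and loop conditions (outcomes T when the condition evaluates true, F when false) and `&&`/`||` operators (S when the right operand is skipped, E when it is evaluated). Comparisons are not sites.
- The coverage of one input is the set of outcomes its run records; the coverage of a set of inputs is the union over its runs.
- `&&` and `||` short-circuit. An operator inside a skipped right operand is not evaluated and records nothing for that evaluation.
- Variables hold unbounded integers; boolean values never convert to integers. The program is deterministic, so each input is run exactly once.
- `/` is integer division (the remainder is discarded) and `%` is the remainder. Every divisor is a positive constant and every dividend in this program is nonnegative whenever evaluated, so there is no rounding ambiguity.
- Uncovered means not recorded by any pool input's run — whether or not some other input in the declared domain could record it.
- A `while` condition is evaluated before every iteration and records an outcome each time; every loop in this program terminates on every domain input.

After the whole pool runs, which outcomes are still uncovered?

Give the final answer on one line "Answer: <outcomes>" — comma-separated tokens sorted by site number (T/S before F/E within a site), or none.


#1 (s=18) -> B1->T, B1->T, B1->F, B2->T, B2->T, B2->F, B3->F, B4->F, B6->E, B5->F, B8->E, B9->E, B7->F, B12->S, ...; covered: B1=T, B1=F, B2=T, B2=F, B3=F, B4=F, B5=F, B6=E, B7=F, B8=E, B9=E, B11=T, B12=S
#2 (s=24) -> B1->F, B2->T, B2->T, B2->F, B3->F, B4->F, B6->E, B5->F, B8->E, B9->E, B7->F, B12->S, B11->T; covered: B1=F, B2=T, B2=F, B3=F, B4=F, B5=F, B6=E, B7=F, B8=E, B9=E, B11=T, B12=S
#3 (s=34) -> B1->F, B2->T, B2->T, B2->F, B3->T, B6->E, B5->F, B8->E, B9->S, B7->F, B12->S, B11->T; covered: B1=F, B2=T, B2=F, B3=T, B5=F, B6=E, B7=F, B8=E, B9=S, B11=T, B12=S
#4 (s=39) -> B1->F, B2->T, B2->T, B2->T, B2->T, B2->T, B2->F, B3->F, B4->F, B6->E, B5->F, B8->E, B9->E, B7->F, ...; covered: B1=F, B2=T, B2=F, B3=F, B4=F, B5=F, B6=E, B7=F, B8=E, B9=E, B11=T, B12=S
#5 (s=15) -> B1->T, B1->T, B1->T, B1->F, B2->T, B2->T, B2->T, B2->T, B2->T, B2->F, B3->F, B4->F, B6->E, B5->F, ...; covered: B1=T, B1=F, B2=T, B2=F, B3=F, B4=F, B5=F, B6=E, B7=F, B8=E, B9=E, B11=T, B12=S
#6 (s=10) -> B1->T, B1->T, B1->T, B1->T, B1->T, B1->F, B2->T, B2->T, B2->F, B3->T, B6->E, B5->T, B8->E, B9->S, ...; covered: B1=T, B1=F, B2=T, B2=F, B3=T, B5=T, B6=E, B7=F, B8=E, B9=S, B11=T, B12=S
union over the pool: B1=T, B1=F, B2=T, B2=F, B3=T, B3=F, B4=F, B5=T, B5=F, B6=E, B7=F, B8=E, B9=S, B9=E, B11=T, B12=S
uncovered (8 of 24): B4=T, B6=S, B7=T, B8=S, B10=T, B10=F, B11=F, B12=E
Answer: B4=T, B6=S, B7=T, B8=S, B10=T, B10=F, B11=F, B12=E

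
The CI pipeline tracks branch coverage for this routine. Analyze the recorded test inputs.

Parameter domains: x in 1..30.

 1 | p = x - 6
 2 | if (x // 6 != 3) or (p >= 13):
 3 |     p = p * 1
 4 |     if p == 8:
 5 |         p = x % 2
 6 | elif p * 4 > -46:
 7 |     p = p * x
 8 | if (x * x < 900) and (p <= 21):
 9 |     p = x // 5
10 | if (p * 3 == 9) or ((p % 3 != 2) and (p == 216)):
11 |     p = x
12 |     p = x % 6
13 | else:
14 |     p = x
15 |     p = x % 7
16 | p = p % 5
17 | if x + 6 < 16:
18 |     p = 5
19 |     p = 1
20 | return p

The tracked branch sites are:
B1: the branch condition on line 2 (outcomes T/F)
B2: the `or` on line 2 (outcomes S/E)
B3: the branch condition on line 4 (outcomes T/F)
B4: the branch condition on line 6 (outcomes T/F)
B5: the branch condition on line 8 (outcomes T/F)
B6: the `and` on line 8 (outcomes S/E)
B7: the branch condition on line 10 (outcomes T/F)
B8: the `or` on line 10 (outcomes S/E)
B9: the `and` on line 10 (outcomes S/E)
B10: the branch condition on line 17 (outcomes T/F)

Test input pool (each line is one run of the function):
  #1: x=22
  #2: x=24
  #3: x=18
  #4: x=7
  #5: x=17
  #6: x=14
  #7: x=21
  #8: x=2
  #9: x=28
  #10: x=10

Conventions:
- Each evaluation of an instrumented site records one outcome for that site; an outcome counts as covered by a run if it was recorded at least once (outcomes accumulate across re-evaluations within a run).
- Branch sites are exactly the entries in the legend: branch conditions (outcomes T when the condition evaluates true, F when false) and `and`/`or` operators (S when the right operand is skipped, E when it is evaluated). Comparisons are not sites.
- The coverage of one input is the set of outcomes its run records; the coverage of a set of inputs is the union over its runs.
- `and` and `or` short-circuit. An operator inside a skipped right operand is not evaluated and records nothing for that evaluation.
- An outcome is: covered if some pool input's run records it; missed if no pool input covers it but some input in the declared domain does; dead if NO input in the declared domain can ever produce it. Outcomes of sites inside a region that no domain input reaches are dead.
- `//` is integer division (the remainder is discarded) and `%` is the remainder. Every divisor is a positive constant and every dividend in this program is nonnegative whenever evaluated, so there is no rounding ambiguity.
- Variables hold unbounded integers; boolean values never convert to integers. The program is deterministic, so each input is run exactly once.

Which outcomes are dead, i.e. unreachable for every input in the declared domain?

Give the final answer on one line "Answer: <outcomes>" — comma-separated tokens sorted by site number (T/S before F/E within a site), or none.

exhaustive pass over the 30-input domain:
  B4=F: no domain input ever produces it -> dead
  reachable outcomes have witnesses, e.g. B1=T (e.g. x=1), B1=F (e.g. x=18), B2=S (e.g. x=1), B2=E (e.g. x=18)

Answer: B4=F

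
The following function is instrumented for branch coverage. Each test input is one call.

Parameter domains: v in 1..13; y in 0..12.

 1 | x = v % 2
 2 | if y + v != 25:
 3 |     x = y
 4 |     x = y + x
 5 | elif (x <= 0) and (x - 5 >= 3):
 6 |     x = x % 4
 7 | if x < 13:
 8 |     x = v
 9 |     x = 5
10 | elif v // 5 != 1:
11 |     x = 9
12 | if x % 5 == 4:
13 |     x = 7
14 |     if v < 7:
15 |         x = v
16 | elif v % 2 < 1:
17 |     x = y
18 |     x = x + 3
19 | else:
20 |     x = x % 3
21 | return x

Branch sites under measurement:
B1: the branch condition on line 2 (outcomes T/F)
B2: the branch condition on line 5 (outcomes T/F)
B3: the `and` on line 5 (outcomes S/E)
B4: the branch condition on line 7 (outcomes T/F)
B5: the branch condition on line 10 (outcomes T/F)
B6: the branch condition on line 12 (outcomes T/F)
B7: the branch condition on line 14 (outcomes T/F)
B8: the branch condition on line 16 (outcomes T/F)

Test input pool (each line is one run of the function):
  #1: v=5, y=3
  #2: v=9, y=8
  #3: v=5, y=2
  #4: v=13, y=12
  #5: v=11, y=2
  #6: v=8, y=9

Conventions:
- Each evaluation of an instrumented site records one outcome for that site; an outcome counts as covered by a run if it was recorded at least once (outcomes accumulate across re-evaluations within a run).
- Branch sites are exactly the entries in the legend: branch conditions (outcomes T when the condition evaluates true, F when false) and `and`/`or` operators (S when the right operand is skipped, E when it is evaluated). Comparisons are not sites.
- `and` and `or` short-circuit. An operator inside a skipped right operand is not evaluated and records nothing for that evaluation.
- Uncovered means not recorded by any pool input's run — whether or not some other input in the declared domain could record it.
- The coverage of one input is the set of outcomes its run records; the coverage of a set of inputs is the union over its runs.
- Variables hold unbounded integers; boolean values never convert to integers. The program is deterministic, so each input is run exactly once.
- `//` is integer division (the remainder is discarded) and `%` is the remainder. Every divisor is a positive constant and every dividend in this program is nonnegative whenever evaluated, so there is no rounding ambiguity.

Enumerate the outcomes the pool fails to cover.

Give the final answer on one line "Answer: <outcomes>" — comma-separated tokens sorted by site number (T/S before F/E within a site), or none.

test 1 (v=5, y=3) hits B1=T, B4=T, B6=F, B8=F
test 2 (v=9, y=8) hits B1=T, B4=F, B5=F, B6=F, B8=F
test 3 (v=5, y=2) hits B1=T, B4=T, B6=F, B8=F
test 4 (v=13, y=12) hits B1=F, B2=F, B3=S, B4=T, B6=F, B8=F
test 5 (v=11, y=2) hits B1=T, B4=T, B6=F, B8=F
test 6 (v=8, y=9) hits B1=T, B4=F, B5=F, B6=F, B8=T
union over the pool: B1=T, B1=F, B2=F, B3=S, B4=T, B4=F, B5=F, B6=F, B8=T, B8=F
uncovered (6 of 16): B2=T, B3=E, B5=T, B6=T, B7=T, B7=F

Answer: B2=T, B3=E, B5=T, B6=T, B7=T, B7=F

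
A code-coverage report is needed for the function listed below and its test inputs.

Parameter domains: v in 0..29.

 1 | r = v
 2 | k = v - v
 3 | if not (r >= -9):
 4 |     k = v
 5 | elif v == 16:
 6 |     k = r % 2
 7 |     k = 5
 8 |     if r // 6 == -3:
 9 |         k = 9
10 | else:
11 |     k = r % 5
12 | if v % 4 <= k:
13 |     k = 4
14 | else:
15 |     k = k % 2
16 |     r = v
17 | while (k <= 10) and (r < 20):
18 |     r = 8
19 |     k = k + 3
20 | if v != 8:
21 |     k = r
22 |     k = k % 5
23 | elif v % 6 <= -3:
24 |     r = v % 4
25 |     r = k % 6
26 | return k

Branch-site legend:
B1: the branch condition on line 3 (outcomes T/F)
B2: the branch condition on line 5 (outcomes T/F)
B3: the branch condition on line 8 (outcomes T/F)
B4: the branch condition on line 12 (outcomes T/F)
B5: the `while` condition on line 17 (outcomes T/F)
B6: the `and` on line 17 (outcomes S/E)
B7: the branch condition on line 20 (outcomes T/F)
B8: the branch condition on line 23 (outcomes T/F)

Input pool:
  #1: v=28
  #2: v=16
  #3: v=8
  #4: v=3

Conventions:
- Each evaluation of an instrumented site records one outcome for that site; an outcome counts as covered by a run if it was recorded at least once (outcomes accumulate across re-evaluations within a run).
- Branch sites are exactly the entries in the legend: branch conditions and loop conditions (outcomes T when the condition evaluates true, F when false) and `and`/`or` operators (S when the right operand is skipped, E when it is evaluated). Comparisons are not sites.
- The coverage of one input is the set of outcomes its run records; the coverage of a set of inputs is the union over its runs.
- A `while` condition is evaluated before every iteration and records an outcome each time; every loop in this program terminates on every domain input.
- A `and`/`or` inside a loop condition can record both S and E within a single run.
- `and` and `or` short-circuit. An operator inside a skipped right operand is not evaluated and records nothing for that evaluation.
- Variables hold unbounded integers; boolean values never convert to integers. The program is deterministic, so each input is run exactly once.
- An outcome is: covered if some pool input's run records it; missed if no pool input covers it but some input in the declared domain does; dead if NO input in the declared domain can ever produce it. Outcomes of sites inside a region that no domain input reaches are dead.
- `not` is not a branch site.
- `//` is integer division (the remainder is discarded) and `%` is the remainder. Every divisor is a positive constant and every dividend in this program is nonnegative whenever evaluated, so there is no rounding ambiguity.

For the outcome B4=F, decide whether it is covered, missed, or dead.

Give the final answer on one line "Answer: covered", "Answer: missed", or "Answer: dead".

no pool input records B4=F
but domain input (v=5) does record it -> reachable, so missed

Answer: missed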